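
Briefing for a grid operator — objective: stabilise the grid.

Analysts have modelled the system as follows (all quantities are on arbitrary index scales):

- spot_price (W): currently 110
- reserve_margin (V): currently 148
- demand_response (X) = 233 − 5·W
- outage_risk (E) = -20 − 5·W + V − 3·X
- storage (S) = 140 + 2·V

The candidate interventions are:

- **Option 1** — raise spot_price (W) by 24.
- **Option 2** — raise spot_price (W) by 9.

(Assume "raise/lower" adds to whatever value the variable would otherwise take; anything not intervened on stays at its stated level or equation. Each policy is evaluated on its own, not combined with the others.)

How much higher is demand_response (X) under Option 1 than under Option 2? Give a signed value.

-75

Option 1 (W + 24):
  W = 110 + 24 = 134
  X = 233 − 5·134 = -437
Option 2 (W + 9):
  W = 110 + 9 = 119
  X = 233 − 5·119 = -362
X: -437 − (-362) = -75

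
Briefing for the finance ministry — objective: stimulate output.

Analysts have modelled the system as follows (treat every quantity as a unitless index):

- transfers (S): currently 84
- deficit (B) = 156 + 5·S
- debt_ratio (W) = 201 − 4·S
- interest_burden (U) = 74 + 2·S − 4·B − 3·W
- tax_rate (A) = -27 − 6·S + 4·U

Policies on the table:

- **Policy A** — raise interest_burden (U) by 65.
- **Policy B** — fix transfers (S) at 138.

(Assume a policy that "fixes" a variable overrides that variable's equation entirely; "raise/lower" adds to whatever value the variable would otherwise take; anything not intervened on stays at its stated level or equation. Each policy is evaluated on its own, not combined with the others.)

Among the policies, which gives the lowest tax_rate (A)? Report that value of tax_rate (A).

-8779

Policy A (U + 65):
  S = 84
  B = 156 + 5·84 = 576
  W = 201 − 4·84 = -135
  U = 74 + 2·84 − 4·576 − 3·(-135) (+65 from intervention) = -1592
  A = -27 − 6·84 + 4·(-1592) = -6899
Policy B (S := 138):
  S = 138
  B = 156 + 5·138 = 846
  W = 201 − 4·138 = -351
  U = 74 + 2·138 − 4·846 − 3·(-351) = -1981
  A = -27 − 6·138 + 4·(-1981) = -8779
Comparing — Policy A: A=-6899, Policy B: A=-8779. Lowest is -8779 (Policy B).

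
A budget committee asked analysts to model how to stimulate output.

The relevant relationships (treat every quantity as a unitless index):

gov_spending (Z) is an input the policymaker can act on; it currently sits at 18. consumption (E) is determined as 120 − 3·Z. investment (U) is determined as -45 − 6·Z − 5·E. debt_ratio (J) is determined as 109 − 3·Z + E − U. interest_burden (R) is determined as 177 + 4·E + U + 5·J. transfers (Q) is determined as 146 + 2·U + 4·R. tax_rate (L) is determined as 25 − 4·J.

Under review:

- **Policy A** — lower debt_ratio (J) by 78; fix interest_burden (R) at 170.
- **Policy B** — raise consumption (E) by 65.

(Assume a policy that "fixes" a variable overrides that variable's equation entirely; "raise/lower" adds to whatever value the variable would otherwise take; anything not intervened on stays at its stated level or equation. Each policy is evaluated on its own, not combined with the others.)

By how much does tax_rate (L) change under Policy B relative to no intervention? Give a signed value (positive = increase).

Baseline:
  Z = 18
  E = 120 − 3·18 = 66
  U = -45 − 6·18 − 5·66 = -483
  J = 109 − 3·18 + 66 − (-483) = 604
  L = 25 − 4·604 = -2391
Policy B (E + 65):
  Z = 18
  E = 120 − 3·18 (+65 from intervention) = 131
  U = -45 − 6·18 − 5·131 = -808
  J = 109 − 3·18 + 131 − (-808) = 994
  L = 25 − 4·994 = -3951
Change in L: -3951 − (-2391) = -1560

-1560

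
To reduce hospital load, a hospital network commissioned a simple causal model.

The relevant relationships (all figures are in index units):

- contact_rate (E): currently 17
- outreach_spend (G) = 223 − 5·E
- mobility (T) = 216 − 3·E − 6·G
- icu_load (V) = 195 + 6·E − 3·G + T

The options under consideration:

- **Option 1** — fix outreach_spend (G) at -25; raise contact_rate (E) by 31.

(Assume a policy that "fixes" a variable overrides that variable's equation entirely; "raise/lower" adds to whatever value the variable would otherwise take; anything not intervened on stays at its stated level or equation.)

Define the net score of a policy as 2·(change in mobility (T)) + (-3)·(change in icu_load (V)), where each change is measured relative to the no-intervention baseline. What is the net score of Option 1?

Baseline:
  E = 17
  G = 223 − 5·17 = 138
  T = 216 − 3·17 − 6·138 = -663
  V = 195 + 6·17 − 3·138 + (-663) = -780
Option 1 (G := -25, E + 31):
  E = 17 + 31 = 48
  G = -25
  T = 216 − 3·48 − 6·(-25) = 222
  V = 195 + 6·48 − 3·(-25) + 222 = 780
ΔT = 222 − (-663) = 885; ΔV = 780 − (-780) = 1560
Score = 2·885 + (-3)·1560 = -2910

-2910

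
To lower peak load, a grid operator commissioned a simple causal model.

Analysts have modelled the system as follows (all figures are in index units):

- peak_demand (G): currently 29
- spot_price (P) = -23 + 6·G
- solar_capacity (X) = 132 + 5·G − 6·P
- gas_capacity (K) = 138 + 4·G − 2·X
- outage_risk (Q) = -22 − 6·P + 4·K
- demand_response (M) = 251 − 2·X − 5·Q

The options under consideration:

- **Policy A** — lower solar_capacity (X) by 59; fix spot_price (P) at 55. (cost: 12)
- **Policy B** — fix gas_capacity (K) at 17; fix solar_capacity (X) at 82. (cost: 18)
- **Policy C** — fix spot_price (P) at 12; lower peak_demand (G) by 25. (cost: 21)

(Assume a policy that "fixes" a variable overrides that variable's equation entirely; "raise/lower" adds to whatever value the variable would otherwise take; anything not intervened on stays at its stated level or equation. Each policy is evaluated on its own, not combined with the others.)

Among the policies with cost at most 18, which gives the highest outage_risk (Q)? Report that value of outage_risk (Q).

1560

Policy A (X − 59, P := 55):
  G = 29
  P = 55
  X = 132 + 5·29 − 6·55 (−59 from intervention) = -112
  K = 138 + 4·29 − 2·(-112) = 478
  Q = -22 − 6·55 + 4·478 = 1560
Policy B (K := 17, X := 82):
  G = 29
  P = -23 + 6·29 = 151
  X = 82
  K = 17
  Q = -22 − 6·151 + 4·17 = -860
Comparing — Policy A: Q=1560, Policy B: Q=-860. Highest is 1560 (Policy A).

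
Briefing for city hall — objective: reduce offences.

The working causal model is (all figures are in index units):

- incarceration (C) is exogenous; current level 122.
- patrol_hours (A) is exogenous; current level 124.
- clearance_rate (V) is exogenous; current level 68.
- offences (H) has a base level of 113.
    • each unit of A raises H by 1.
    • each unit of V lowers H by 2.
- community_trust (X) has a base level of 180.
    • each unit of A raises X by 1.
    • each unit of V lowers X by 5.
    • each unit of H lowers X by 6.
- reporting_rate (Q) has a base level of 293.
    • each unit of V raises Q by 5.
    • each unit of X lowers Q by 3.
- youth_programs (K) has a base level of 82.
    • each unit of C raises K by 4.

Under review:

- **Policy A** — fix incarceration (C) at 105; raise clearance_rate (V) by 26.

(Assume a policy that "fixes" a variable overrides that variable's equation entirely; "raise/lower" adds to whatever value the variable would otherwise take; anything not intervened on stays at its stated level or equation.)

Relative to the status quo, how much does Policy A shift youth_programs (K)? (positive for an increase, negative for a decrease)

Baseline:
  C = 122
  K = 82 + 4·122 = 570
Policy A (C := 105, V + 26):
  C = 105
  K = 82 + 4·105 = 502
Change in K: 502 − 570 = -68

-68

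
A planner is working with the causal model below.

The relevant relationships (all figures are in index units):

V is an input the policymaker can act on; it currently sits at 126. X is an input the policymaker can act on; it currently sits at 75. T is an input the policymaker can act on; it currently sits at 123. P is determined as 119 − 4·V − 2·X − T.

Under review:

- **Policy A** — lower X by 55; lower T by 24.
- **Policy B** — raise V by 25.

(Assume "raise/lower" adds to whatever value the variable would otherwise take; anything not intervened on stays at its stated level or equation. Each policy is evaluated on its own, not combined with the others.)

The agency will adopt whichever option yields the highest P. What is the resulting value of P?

-524

Policy A (X − 55, T − 24):
  V = 126
  X = 75 − 55 = 20
  T = 123 − 24 = 99
  P = 119 − 4·126 − 2·20 − 99 = -524
Policy B (V + 25):
  V = 126 + 25 = 151
  X = 75
  T = 123
  P = 119 − 4·151 − 2·75 − 123 = -758
Comparing — Policy A: P=-524, Policy B: P=-758. Highest is -524 (Policy A).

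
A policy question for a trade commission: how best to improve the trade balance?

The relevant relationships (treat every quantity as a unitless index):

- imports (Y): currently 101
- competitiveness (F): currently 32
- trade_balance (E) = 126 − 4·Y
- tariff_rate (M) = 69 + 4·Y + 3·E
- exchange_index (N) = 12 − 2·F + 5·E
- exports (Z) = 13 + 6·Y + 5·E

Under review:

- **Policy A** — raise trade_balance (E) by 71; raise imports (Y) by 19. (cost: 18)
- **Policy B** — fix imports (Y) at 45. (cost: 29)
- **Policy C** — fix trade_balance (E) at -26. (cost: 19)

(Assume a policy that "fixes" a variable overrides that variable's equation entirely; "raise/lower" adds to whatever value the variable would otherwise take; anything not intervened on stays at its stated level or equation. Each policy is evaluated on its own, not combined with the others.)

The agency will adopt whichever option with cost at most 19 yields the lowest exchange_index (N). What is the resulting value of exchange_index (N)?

-1467

Policy A (E + 71, Y + 19):
  Y = 101 + 19 = 120
  F = 32
  E = 126 − 4·120 (+71 from intervention) = -283
  N = 12 − 2·32 + 5·(-283) = -1467
Policy C (E := -26):
  Y = 101
  F = 32
  E = -26
  N = 12 − 2·32 + 5·(-26) = -182
Comparing — Policy A: N=-1467, Policy C: N=-182. Lowest is -1467 (Policy A).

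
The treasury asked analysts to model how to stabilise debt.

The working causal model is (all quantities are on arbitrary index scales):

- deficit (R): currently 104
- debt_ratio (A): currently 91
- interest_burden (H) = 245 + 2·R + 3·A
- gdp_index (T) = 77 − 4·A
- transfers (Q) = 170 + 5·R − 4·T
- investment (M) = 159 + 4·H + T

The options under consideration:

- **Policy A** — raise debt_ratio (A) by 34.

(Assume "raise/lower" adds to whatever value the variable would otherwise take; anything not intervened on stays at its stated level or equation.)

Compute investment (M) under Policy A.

3048

Policy A (A + 34):
  R = 104
  A = 91 + 34 = 125
  H = 245 + 2·104 + 3·125 = 828
  T = 77 − 4·125 = -423
  M = 159 + 4·828 + (-423) = 3048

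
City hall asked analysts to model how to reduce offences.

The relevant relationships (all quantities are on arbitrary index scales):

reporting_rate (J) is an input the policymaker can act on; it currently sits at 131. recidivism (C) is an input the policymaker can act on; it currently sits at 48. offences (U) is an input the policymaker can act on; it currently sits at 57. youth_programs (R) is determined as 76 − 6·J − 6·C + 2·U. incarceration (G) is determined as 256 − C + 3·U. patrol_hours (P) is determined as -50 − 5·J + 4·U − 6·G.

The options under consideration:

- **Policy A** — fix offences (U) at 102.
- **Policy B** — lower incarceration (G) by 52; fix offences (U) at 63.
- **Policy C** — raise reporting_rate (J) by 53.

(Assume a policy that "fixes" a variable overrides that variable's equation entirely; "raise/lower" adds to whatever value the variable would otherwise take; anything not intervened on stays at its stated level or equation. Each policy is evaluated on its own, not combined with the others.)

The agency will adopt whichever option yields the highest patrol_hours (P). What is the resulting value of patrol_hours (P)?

Policy A (U := 102):
  J = 131
  C = 48
  U = 102
  G = 256 − 48 + 3·102 = 514
  P = -50 − 5·131 + 4·102 − 6·514 = -3381
Policy B (G − 52, U := 63):
  J = 131
  C = 48
  U = 63
  G = 256 − 48 + 3·63 (−52 from intervention) = 345
  P = -50 − 5·131 + 4·63 − 6·345 = -2523
Policy C (J + 53):
  J = 131 + 53 = 184
  C = 48
  U = 57
  G = 256 − 48 + 3·57 = 379
  P = -50 − 5·184 + 4·57 − 6·379 = -3016
Comparing — Policy A: P=-3381, Policy B: P=-2523, Policy C: P=-3016. Highest is -2523 (Policy B).

-2523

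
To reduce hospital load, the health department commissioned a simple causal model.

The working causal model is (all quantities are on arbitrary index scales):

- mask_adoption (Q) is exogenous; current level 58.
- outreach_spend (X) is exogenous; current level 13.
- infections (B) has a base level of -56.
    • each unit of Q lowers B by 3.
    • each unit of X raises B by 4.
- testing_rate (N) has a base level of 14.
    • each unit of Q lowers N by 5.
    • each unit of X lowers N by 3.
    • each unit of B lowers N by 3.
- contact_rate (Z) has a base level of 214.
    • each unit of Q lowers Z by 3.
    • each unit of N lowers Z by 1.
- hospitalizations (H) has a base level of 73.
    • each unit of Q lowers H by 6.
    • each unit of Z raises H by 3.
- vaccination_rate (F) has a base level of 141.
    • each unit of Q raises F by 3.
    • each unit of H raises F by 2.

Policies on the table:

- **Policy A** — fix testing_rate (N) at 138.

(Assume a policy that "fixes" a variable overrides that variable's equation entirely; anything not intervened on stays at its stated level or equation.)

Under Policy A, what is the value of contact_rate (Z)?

Policy A (N := 138):
  Q = 58
  X = 13
  B = -56 − 3·58 + 4·13 = -178
  N = 138
  Z = 214 − 3·58 − 138 = -98

-98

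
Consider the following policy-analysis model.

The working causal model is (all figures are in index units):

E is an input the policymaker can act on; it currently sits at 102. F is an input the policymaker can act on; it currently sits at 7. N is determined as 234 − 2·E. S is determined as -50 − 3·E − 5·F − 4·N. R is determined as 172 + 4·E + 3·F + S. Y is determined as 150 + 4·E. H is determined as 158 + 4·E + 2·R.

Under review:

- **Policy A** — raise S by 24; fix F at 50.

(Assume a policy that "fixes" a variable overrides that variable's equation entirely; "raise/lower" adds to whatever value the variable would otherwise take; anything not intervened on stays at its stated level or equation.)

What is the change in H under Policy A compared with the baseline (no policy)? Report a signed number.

Baseline:
  E = 102
  F = 7
  N = 234 − 2·102 = 30
  S = -50 − 3·102 − 5·7 − 4·30 = -511
  R = 172 + 4·102 + 3·7 + (-511) = 90
  H = 158 + 4·102 + 2·90 = 746
Policy A (S + 24, F := 50):
  E = 102
  F = 50
  N = 234 − 2·102 = 30
  S = -50 − 3·102 − 5·50 − 4·30 (+24 from intervention) = -702
  R = 172 + 4·102 + 3·50 + (-702) = 28
  H = 158 + 4·102 + 2·28 = 622
Change in H: 622 − 746 = -124

-124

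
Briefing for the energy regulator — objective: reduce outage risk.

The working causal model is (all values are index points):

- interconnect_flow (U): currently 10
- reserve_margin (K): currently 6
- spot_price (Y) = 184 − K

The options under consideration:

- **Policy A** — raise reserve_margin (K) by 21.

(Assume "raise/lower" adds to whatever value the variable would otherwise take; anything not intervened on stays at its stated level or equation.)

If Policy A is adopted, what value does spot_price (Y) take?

157

Policy A (K + 21):
  K = 6 + 21 = 27
  Y = 184 − 27 = 157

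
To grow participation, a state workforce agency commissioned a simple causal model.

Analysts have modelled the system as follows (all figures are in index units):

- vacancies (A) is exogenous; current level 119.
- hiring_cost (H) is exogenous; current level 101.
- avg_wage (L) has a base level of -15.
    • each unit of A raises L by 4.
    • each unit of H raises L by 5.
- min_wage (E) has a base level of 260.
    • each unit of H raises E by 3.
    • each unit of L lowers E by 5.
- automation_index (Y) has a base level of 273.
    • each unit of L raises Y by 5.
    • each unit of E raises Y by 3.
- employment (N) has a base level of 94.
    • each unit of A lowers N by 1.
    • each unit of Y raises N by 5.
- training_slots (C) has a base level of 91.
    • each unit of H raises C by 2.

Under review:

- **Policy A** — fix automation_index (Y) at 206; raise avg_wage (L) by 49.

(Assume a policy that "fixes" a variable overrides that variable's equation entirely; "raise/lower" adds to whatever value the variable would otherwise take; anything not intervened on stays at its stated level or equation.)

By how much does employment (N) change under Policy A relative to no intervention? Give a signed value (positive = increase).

39520

Baseline:
  A = 119
  H = 101
  L = -15 + 4·119 + 5·101 = 966
  E = 260 + 3·101 − 5·966 = -4267
  Y = 273 + 5·966 + 3·(-4267) = -7698
  N = 94 − 119 + 5·(-7698) = -38515
Policy A (Y := 206, L + 49):
  A = 119
  H = 101
  L = -15 + 4·119 + 5·101 (+49 from intervention) = 1015
  E = 260 + 3·101 − 5·1015 = -4512
  Y = 206
  N = 94 − 119 + 5·206 = 1005
Change in N: 1005 − (-38515) = 39520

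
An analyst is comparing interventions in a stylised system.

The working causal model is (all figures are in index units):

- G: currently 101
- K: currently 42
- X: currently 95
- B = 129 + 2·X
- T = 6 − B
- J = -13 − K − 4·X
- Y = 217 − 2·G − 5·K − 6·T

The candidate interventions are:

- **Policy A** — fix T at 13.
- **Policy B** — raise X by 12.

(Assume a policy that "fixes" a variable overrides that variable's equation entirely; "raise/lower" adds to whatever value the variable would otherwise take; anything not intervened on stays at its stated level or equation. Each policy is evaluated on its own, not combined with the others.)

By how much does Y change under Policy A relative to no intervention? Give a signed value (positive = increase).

-1956

Baseline:
  G = 101
  K = 42
  X = 95
  B = 129 + 2·95 = 319
  T = 6 − 319 = -313
  Y = 217 − 2·101 − 5·42 − 6·(-313) = 1683
Policy A (T := 13):
  G = 101
  K = 42
  X = 95
  B = 129 + 2·95 = 319
  T = 13
  Y = 217 − 2·101 − 5·42 − 6·13 = -273
Change in Y: -273 − 1683 = -1956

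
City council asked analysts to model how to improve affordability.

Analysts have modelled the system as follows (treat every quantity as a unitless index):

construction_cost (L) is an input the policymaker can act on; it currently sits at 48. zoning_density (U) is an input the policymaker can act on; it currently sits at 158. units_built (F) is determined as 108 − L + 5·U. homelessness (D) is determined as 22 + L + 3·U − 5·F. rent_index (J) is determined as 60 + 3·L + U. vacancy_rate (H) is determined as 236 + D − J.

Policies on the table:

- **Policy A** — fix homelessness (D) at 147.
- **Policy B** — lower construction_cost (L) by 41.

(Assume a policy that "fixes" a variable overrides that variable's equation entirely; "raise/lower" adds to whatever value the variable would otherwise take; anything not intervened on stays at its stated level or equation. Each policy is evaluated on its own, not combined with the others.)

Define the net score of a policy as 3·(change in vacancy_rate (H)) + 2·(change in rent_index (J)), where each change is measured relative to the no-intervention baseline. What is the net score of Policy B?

-615

Baseline:
  L = 48
  U = 158
  F = 108 − 48 + 5·158 = 850
  D = 22 + 48 + 3·158 − 5·850 = -3706
  J = 60 + 3·48 + 158 = 362
  H = 236 + (-3706) − 362 = -3832
Policy B (L − 41):
  L = 48 − 41 = 7
  U = 158
  F = 108 − 7 + 5·158 = 891
  D = 22 + 7 + 3·158 − 5·891 = -3952
  J = 60 + 3·7 + 158 = 239
  H = 236 + (-3952) − 239 = -3955
ΔH = -3955 − (-3832) = -123; ΔJ = 239 − 362 = -123
Score = 3·(-123) + 2·(-123) = -615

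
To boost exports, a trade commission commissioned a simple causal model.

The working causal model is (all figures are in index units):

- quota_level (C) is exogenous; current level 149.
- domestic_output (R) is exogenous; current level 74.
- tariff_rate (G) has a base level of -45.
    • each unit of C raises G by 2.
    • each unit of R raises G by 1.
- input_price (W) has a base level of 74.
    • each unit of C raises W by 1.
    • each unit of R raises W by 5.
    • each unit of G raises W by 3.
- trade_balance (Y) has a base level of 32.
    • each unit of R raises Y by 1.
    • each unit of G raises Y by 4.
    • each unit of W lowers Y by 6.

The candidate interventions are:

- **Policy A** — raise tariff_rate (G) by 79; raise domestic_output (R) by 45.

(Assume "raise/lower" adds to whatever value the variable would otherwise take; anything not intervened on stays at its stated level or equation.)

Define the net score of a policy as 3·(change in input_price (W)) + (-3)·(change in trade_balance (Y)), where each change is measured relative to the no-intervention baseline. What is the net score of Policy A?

10914

Baseline:
  C = 149
  R = 74
  G = -45 + 2·149 + 74 = 327
  W = 74 + 149 + 5·74 + 3·327 = 1574
  Y = 32 + 74 + 4·327 − 6·1574 = -8030
Policy A (G + 79, R + 45):
  C = 149
  R = 74 + 45 = 119
  G = -45 + 2·149 + 119 (+79 from intervention) = 451
  W = 74 + 149 + 5·119 + 3·451 = 2171
  Y = 32 + 119 + 4·451 − 6·2171 = -11071
ΔW = 2171 − 1574 = 597; ΔY = -11071 − (-8030) = -3041
Score = 3·597 + (-3)·(-3041) = 10914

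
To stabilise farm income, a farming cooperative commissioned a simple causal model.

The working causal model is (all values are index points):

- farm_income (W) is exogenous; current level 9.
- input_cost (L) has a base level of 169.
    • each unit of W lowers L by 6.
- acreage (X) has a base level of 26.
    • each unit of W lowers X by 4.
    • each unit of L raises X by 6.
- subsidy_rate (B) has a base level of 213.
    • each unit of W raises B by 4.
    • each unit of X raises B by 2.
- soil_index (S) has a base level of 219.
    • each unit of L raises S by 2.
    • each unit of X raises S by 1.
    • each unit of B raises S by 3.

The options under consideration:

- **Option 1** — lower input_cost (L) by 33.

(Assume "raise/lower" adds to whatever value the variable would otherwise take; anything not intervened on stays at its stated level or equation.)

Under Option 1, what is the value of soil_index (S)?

4504

Option 1 (L − 33):
  W = 9
  L = 169 − 6·9 (−33 from intervention) = 82
  X = 26 − 4·9 + 6·82 = 482
  B = 213 + 4·9 + 2·482 = 1213
  S = 219 + 2·82 + 482 + 3·1213 = 4504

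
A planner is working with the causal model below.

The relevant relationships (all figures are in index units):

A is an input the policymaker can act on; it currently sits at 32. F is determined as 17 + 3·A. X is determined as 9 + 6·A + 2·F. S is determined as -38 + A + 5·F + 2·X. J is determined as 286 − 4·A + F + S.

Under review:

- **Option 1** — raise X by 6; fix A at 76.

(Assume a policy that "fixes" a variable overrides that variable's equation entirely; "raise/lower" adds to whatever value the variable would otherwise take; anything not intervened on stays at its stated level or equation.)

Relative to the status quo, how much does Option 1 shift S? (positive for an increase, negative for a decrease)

1772

Baseline:
  A = 32
  F = 17 + 3·32 = 113
  X = 9 + 6·32 + 2·113 = 427
  S = -38 + 32 + 5·113 + 2·427 = 1413
Option 1 (X + 6, A := 76):
  A = 76
  F = 17 + 3·76 = 245
  X = 9 + 6·76 + 2·245 (+6 from intervention) = 961
  S = -38 + 76 + 5·245 + 2·961 = 3185
Change in S: 3185 − 1413 = 1772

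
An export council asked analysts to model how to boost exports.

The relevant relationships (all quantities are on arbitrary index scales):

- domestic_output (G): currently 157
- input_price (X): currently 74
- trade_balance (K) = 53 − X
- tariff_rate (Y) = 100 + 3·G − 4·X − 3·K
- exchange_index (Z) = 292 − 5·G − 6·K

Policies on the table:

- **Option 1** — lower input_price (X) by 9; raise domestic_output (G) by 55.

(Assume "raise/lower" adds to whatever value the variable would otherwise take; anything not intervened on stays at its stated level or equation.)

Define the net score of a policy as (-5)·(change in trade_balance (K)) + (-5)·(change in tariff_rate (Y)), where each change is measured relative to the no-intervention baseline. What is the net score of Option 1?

Baseline:
  G = 157
  X = 74
  K = 53 − 74 = -21
  Y = 100 + 3·157 − 4·74 − 3·(-21) = 338
Option 1 (X − 9, G + 55):
  G = 157 + 55 = 212
  X = 74 − 9 = 65
  K = 53 − 65 = -12
  Y = 100 + 3·212 − 4·65 − 3·(-12) = 512
ΔK = -12 − (-21) = 9; ΔY = 512 − 338 = 174
Score = (-5)·9 + (-5)·174 = -915

-915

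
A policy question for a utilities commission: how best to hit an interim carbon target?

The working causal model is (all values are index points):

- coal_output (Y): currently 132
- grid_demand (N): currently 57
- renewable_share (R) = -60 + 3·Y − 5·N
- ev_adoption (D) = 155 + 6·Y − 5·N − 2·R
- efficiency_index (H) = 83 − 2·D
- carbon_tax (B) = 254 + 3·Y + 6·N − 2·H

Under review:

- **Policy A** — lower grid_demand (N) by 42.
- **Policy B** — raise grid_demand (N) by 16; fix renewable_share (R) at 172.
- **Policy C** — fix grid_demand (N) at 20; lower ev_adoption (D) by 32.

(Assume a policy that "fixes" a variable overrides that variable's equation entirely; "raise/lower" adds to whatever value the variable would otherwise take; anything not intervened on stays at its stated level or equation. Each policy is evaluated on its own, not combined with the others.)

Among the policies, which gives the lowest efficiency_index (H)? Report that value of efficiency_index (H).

-617

Policy A (N − 42):
  Y = 132
  N = 57 − 42 = 15
  R = -60 + 3·132 − 5·15 = 261
  D = 155 + 6·132 − 5·15 − 2·261 = 350
  H = 83 − 2·350 = -617
Policy B (N + 16, R := 172):
  Y = 132
  N = 57 + 16 = 73
  R = 172
  D = 155 + 6·132 − 5·73 − 2·172 = 238
  H = 83 − 2·238 = -393
Policy C (N := 20, D − 32):
  Y = 132
  N = 20
  R = -60 + 3·132 − 5·20 = 236
  D = 155 + 6·132 − 5·20 − 2·236 (−32 from intervention) = 343
  H = 83 − 2·343 = -603
Comparing — Policy A: H=-617, Policy B: H=-393, Policy C: H=-603. Lowest is -617 (Policy A).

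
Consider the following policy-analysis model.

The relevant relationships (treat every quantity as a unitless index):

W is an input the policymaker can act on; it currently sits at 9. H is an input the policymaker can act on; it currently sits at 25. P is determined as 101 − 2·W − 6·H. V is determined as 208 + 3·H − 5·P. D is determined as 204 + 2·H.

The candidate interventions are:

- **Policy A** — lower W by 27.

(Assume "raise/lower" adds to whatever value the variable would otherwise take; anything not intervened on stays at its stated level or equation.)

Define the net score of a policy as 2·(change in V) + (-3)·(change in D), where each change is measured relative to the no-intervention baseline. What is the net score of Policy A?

-540

Baseline:
  W = 9
  H = 25
  P = 101 − 2·9 − 6·25 = -67
  V = 208 + 3·25 − 5·(-67) = 618
  D = 204 + 2·25 = 254
Policy A (W − 27):
  W = 9 − 27 = -18
  H = 25
  P = 101 − 2·(-18) − 6·25 = -13
  V = 208 + 3·25 − 5·(-13) = 348
  D = 204 + 2·25 = 254
ΔV = 348 − 618 = -270; ΔD = 254 − 254 = 0
Score = 2·(-270) + (-3)·0 = -540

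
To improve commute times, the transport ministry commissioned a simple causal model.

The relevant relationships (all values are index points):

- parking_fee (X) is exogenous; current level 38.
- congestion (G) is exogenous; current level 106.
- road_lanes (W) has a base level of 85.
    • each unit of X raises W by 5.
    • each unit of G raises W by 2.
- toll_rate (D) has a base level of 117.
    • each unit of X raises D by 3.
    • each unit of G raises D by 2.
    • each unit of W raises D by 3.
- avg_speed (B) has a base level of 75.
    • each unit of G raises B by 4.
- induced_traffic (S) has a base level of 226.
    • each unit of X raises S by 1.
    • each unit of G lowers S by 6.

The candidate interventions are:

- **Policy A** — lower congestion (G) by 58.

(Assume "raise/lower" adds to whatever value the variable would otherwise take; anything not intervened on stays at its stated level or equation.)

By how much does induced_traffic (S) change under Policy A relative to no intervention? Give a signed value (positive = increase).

Baseline:
  X = 38
  G = 106
  S = 226 + 38 − 6·106 = -372
Policy A (G − 58):
  X = 38
  G = 106 − 58 = 48
  S = 226 + 38 − 6·48 = -24
Change in S: -24 − (-372) = 348

348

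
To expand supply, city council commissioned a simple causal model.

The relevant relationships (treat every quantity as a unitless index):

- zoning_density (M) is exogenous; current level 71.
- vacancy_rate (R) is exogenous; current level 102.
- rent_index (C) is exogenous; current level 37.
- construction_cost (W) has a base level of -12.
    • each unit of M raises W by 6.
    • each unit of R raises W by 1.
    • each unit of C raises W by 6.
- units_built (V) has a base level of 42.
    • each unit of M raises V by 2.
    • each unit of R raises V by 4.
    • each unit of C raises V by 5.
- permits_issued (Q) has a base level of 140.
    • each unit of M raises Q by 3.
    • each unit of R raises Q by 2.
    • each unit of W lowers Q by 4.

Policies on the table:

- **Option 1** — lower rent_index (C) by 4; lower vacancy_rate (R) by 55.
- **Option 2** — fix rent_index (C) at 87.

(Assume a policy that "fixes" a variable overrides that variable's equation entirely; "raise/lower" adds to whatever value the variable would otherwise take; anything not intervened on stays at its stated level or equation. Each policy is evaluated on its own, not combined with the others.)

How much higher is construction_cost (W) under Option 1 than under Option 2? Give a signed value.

Option 1 (C − 4, R − 55):
  M = 71
  R = 102 − 55 = 47
  C = 37 − 4 = 33
  W = -12 + 6·71 + 47 + 6·33 = 659
Option 2 (C := 87):
  M = 71
  R = 102
  C = 87
  W = -12 + 6·71 + 102 + 6·87 = 1038
W: 659 − 1038 = -379

-379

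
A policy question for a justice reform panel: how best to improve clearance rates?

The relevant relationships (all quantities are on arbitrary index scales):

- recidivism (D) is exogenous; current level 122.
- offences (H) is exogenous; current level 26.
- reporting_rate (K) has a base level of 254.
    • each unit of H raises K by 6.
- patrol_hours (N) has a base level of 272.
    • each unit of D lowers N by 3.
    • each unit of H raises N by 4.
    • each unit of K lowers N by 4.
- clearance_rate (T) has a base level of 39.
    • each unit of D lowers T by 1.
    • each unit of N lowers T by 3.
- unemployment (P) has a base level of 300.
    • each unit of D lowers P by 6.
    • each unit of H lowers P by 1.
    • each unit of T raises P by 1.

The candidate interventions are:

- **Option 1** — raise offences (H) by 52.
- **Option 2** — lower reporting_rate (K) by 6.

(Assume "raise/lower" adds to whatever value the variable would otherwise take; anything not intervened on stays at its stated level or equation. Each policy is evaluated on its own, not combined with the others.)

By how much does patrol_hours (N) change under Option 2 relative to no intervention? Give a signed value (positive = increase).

24

Baseline:
  D = 122
  H = 26
  K = 254 + 6·26 = 410
  N = 272 − 3·122 + 4·26 − 4·410 = -1630
Option 2 (K − 6):
  D = 122
  H = 26
  K = 254 + 6·26 (−6 from intervention) = 404
  N = 272 − 3·122 + 4·26 − 4·404 = -1606
Change in N: -1606 − (-1630) = 24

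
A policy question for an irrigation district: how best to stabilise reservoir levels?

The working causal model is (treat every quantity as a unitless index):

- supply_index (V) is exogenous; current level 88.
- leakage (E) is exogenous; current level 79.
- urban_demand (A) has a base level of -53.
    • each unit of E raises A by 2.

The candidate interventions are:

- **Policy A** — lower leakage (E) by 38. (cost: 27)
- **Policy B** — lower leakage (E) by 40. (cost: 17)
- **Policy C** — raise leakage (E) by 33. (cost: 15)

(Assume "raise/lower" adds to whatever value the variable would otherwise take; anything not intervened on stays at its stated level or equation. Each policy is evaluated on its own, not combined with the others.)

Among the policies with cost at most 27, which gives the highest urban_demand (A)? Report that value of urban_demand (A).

171

Policy A (E − 38):
  E = 79 − 38 = 41
  A = -53 + 2·41 = 29
Policy B (E − 40):
  E = 79 − 40 = 39
  A = -53 + 2·39 = 25
Policy C (E + 33):
  E = 79 + 33 = 112
  A = -53 + 2·112 = 171
Comparing — Policy A: A=29, Policy B: A=25, Policy C: A=171. Highest is 171 (Policy C).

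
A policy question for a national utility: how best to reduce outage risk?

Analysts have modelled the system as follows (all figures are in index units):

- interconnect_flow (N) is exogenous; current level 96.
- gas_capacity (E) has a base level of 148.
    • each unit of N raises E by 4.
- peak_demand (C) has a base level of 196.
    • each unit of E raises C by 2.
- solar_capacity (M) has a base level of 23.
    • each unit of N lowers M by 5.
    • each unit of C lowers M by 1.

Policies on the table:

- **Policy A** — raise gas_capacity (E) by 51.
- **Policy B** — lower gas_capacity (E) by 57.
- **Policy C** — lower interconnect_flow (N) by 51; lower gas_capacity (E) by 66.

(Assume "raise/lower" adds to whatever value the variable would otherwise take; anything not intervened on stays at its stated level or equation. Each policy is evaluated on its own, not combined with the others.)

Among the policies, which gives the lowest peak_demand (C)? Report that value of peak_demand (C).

720

Policy A (E + 51):
  N = 96
  E = 148 + 4·96 (+51 from intervention) = 583
  C = 196 + 2·583 = 1362
Policy B (E − 57):
  N = 96
  E = 148 + 4·96 (−57 from intervention) = 475
  C = 196 + 2·475 = 1146
Policy C (N − 51, E − 66):
  N = 96 − 51 = 45
  E = 148 + 4·45 (−66 from intervention) = 262
  C = 196 + 2·262 = 720
Comparing — Policy A: C=1362, Policy B: C=1146, Policy C: C=720. Lowest is 720 (Policy C).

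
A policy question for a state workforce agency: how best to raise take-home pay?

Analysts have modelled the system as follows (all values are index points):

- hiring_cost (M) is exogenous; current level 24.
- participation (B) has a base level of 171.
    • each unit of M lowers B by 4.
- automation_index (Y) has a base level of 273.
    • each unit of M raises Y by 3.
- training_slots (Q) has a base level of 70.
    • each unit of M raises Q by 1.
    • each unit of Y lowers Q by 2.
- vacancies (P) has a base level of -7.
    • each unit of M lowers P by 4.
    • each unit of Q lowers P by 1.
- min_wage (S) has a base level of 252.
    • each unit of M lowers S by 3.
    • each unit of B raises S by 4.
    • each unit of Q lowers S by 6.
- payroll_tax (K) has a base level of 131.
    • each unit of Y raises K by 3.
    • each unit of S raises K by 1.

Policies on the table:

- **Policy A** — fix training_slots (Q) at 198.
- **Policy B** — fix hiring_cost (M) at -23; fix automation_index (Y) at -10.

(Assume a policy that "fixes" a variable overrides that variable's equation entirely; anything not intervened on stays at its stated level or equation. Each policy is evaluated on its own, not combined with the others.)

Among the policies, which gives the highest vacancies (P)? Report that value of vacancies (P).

Policy A (Q := 198):
  M = 24
  Y = 273 + 3·24 = 345
  Q = 198
  P = -7 − 4·24 − 198 = -301
Policy B (M := -23, Y := -10):
  M = -23
  Y = -10
  Q = 70 + (-23) − 2·(-10) = 67
  P = -7 − 4·(-23) − 67 = 18
Comparing — Policy A: P=-301, Policy B: P=18. Highest is 18 (Policy B).

18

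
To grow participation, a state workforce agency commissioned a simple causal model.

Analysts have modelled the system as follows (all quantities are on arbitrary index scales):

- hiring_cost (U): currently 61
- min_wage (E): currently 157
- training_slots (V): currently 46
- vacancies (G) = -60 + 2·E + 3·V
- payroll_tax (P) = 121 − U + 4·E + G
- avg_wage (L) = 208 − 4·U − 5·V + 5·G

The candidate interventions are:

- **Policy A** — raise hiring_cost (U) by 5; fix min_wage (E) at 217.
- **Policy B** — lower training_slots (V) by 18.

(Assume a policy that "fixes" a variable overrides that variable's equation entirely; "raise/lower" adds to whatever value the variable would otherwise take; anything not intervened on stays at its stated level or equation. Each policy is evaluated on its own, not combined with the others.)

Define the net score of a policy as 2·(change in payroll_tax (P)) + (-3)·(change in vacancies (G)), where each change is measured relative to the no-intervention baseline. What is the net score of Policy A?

Baseline:
  U = 61
  E = 157
  V = 46
  G = -60 + 2·157 + 3·46 = 392
  P = 121 − 61 + 4·157 + 392 = 1080
Policy A (U + 5, E := 217):
  U = 61 + 5 = 66
  E = 217
  V = 46
  G = -60 + 2·217 + 3·46 = 512
  P = 121 − 66 + 4·217 + 512 = 1435
ΔP = 1435 − 1080 = 355; ΔG = 512 − 392 = 120
Score = 2·355 + (-3)·120 = 350

350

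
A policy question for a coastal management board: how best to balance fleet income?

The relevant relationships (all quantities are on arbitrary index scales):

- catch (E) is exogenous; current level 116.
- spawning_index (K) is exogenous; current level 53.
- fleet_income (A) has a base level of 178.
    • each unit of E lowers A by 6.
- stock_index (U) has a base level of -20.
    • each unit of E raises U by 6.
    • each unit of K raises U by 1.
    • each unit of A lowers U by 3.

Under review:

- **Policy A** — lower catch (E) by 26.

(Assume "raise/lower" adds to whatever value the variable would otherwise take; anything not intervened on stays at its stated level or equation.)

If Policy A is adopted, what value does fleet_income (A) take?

-362

Policy A (E − 26):
  E = 116 − 26 = 90
  A = 178 − 6·90 = -362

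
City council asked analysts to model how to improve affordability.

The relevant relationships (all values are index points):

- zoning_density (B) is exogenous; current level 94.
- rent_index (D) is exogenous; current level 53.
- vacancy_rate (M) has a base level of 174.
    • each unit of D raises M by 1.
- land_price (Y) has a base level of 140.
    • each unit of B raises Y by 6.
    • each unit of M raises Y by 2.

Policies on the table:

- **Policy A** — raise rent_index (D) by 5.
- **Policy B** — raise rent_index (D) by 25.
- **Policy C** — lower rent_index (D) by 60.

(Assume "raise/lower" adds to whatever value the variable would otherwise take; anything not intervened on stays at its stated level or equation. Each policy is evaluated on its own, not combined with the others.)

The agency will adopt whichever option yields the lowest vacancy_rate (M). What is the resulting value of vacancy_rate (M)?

Policy A (D + 5):
  D = 53 + 5 = 58
  M = 174 + 58 = 232
Policy B (D + 25):
  D = 53 + 25 = 78
  M = 174 + 78 = 252
Policy C (D − 60):
  D = 53 − 60 = -7
  M = 174 + (-7) = 167
Comparing — Policy A: M=232, Policy B: M=252, Policy C: M=167. Lowest is 167 (Policy C).

167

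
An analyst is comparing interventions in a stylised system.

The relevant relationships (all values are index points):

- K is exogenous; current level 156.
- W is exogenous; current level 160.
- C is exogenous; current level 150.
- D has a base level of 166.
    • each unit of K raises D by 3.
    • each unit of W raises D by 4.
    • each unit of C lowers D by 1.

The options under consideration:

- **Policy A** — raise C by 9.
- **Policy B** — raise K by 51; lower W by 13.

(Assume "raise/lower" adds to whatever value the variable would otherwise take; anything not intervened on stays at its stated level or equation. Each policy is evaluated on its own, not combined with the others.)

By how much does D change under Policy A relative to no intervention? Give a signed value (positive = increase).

-9

Baseline:
  K = 156
  W = 160
  C = 150
  D = 166 + 3·156 + 4·160 − 150 = 1124
Policy A (C + 9):
  K = 156
  W = 160
  C = 150 + 9 = 159
  D = 166 + 3·156 + 4·160 − 159 = 1115
Change in D: 1115 − 1124 = -9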